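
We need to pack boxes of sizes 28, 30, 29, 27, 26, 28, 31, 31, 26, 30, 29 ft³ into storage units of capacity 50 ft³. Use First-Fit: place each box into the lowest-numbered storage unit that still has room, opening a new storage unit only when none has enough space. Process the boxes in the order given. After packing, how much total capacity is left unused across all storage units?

Put 28 ft³ in storage unit 1; 22 ft³ remain.
Put 30 ft³ in storage unit 2; 20 ft³ remain.
Put 29 ft³ in storage unit 3; 21 ft³ remain.
Put 27 ft³ in storage unit 4; 23 ft³ remain.
Put 26 ft³ in storage unit 5; 24 ft³ remain.
Put 28 ft³ in storage unit 6; 22 ft³ remain.
Put 31 ft³ in storage unit 7; 19 ft³ remain.
Put 31 ft³ in storage unit 8; 19 ft³ remain.
Put 26 ft³ in storage unit 9; 24 ft³ remain.
Put 30 ft³ in storage unit 10; 20 ft³ remain.
Put 29 ft³ in storage unit 11; 21 ft³ remain.
11 storage units × 50 ft³ = 550 ft³; used 315 ft³; unused 235 ft³.

235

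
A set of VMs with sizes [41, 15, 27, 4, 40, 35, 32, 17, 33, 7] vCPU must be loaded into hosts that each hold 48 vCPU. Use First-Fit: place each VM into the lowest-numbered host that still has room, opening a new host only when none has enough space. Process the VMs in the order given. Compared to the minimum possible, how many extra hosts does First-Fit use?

First-Fit: [41,4] [15,27] [40,7] [35] [32] [17] [33] → 7 hosts.
Total size 251 vCPU; any packing needs at least ⌈251/48⌉ = 6 hosts.
An optimal packing achieves that bound: [41,7] [40,4] [35] [33,15] [32] [27,17] → 6 hosts.
Excess: 7 − 6 = 1.

1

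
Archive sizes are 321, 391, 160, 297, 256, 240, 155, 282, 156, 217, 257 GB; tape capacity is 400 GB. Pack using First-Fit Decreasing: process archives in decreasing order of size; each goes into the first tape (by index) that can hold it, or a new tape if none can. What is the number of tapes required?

9 tapes

Sorted descending: 391, 321, 297, 282, 257, 256, 240, 217, 160, 156, 155.
Put 391 GB in tape 1; 9 GB remain.
Put 321 GB in tape 2; 79 GB remain.
Put 297 GB in tape 3; 103 GB remain.
Put 282 GB in tape 4; 118 GB remain.
Put 257 GB in tape 5; 143 GB remain.
Put 256 GB in tape 6; 144 GB remain.
Put 240 GB in tape 7; 160 GB remain.
Put 217 GB in tape 8; 183 GB remain.
Put 160 GB in tape 7; 0 GB remain.
Put 156 GB in tape 8; 27 GB remain.
Put 155 GB in tape 9; 245 GB remain.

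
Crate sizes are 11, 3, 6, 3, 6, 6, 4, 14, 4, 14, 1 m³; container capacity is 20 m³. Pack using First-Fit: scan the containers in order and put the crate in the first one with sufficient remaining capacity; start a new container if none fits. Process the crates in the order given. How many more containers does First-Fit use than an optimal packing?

0

First-Fit: [11,3,6] [3,6,6,4,1] [14,4] [14] → 4 containers.
Total size 72 m³; any packing needs at least ⌈72/20⌉ = 4 containers.
So 4 is already optimal.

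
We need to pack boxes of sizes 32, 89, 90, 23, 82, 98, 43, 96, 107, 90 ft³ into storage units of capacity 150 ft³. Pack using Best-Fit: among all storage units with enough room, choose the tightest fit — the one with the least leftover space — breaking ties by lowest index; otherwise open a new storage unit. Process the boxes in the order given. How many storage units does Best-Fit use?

7 storage units

storage unit 1: place 32 ft³, 118 ft³ left
storage unit 1: place 89 ft³, 29 ft³ left
storage unit 2: place 90 ft³, 60 ft³ left
storage unit 1: place 23 ft³, 6 ft³ left
storage unit 3: place 82 ft³, 68 ft³ left
storage unit 4: place 98 ft³, 52 ft³ left
storage unit 4: place 43 ft³, 9 ft³ left
storage unit 5: place 96 ft³, 54 ft³ left
storage unit 6: place 107 ft³, 43 ft³ left
storage unit 7: place 90 ft³, 60 ft³ left
Final storage units: [32,89,23] [90] [82] [98,43] [96] [107] [90].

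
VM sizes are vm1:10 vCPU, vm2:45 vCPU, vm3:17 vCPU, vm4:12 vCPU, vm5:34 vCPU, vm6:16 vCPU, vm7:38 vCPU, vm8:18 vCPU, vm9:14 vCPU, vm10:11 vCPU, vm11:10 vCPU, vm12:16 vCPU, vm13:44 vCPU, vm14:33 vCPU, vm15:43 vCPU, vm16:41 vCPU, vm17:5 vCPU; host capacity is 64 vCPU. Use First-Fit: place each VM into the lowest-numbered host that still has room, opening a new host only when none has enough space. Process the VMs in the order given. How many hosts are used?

host 1: place vm1 (10 vCPU), 54 vCPU left
host 1: place vm2 (45 vCPU), 9 vCPU left
host 2: place vm3 (17 vCPU), 47 vCPU left
host 2: place vm4 (12 vCPU), 35 vCPU left
host 2: place vm5 (34 vCPU), 1 vCPU left
host 3: place vm6 (16 vCPU), 48 vCPU left
host 3: place vm7 (38 vCPU), 10 vCPU left
host 4: place vm8 (18 vCPU), 46 vCPU left
host 4: place vm9 (14 vCPU), 32 vCPU left
host 4: place vm10 (11 vCPU), 21 vCPU left
host 3: place vm11 (10 vCPU), 0 vCPU left
host 4: place vm12 (16 vCPU), 5 vCPU left
host 5: place vm13 (44 vCPU), 20 vCPU left
host 6: place vm14 (33 vCPU), 31 vCPU left
host 7: place vm15 (43 vCPU), 21 vCPU left
host 8: place vm16 (41 vCPU), 23 vCPU left
host 1: place vm17 (5 vCPU), 4 vCPU left
Final hosts: [10,45,5] [17,12,34] [16,38,10] [18,14,11,16] [44] [33] [43] [41].

8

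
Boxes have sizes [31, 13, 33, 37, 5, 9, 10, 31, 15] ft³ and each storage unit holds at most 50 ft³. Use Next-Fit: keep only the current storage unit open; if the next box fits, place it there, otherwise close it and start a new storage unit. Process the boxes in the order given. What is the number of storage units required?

Put 31 ft³ in storage unit 1; 19 ft³ remain.
Put 13 ft³ in storage unit 1; 6 ft³ remain.
Put 33 ft³ in storage unit 2; 17 ft³ remain.
Put 37 ft³ in storage unit 3; 13 ft³ remain.
Put 5 ft³ in storage unit 3; 8 ft³ remain.
Put 9 ft³ in storage unit 4; 41 ft³ remain.
Put 10 ft³ in storage unit 4; 31 ft³ remain.
Put 31 ft³ in storage unit 4; 0 ft³ remain.
Put 15 ft³ in storage unit 5; 35 ft³ remain.

5 storage units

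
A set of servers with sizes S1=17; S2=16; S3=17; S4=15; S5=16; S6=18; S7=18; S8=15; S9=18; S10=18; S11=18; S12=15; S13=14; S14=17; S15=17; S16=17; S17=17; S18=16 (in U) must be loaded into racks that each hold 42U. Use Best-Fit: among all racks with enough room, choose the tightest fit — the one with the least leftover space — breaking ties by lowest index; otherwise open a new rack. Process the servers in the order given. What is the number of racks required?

9

Put S1 (17U) in rack 1; 25U remain.
Put S2 (16U) in rack 1; 9U remain.
Put S3 (17U) in rack 2; 25U remain.
Put S4 (15U) in rack 2; 10U remain.
Put S5 (16U) in rack 3; 26U remain.
Put S6 (18U) in rack 3; 8U remain.
Put S7 (18U) in rack 4; 24U remain.
Put S8 (15U) in rack 4; 9U remain.
Put S9 (18U) in rack 5; 24U remain.
Put S10 (18U) in rack 5; 6U remain.
Put S11 (18U) in rack 6; 24U remain.
Put S12 (15U) in rack 6; 9U remain.
Put S13 (14U) in rack 7; 28U remain.
Put S14 (17U) in rack 7; 11U remain.
Put S15 (17U) in rack 8; 25U remain.
Put S16 (17U) in rack 8; 8U remain.
Put S17 (17U) in rack 9; 25U remain.
Put S18 (16U) in rack 9; 9U remain.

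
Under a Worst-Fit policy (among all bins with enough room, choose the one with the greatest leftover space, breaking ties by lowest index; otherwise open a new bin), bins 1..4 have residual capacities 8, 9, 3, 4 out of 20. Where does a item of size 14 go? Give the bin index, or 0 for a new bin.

No bin has ≥ 14 free, so a new bin is opened.

0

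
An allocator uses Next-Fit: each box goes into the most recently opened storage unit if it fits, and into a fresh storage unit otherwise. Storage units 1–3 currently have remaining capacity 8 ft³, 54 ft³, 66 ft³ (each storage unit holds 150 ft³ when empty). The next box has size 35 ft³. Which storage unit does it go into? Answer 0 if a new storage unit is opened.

Next-Fit only looks at storage unit 3, which has 66 ft³ free.
35 ft³ fits there.

3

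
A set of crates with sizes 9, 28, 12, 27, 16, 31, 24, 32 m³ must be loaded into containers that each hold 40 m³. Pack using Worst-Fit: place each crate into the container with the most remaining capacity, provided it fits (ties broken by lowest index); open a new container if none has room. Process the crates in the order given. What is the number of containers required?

container 1: place 9 m³, 31 m³ left
container 1: place 28 m³, 3 m³ left
container 2: place 12 m³, 28 m³ left
container 2: place 27 m³, 1 m³ left
container 3: place 16 m³, 24 m³ left
container 4: place 31 m³, 9 m³ left
container 3: place 24 m³, 0 m³ left
container 5: place 32 m³, 8 m³ left

5 containers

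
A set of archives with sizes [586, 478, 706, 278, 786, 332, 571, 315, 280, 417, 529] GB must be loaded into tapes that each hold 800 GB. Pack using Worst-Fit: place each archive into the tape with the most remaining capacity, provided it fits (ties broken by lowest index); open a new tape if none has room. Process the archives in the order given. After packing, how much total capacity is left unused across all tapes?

tape 1: place 586 GB, 214 GB left
tape 2: place 478 GB, 322 GB left
tape 3: place 706 GB, 94 GB left
tape 2: place 278 GB, 44 GB left
tape 4: place 786 GB, 14 GB left
tape 5: place 332 GB, 468 GB left
tape 6: place 571 GB, 229 GB left
tape 5: place 315 GB, 153 GB left
tape 7: place 280 GB, 520 GB left
tape 7: place 417 GB, 103 GB left
tape 8: place 529 GB, 271 GB left
8 tapes × 800 GB = 6400 GB; used 5278 GB; unused 1122 GB.

1122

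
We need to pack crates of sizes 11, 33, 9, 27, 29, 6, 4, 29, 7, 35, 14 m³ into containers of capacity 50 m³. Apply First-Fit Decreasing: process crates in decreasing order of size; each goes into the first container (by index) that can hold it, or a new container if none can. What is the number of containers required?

5

Sorted descending: 35, 33, 29, 29, 27, 14, 11, 9, 7, 6, 4.
35 m³ → container 1 (remaining 15 m³)
33 m³ → container 2 (remaining 17 m³)
29 m³ → container 3 (remaining 21 m³)
29 m³ → container 4 (remaining 21 m³)
27 m³ → container 5 (remaining 23 m³)
14 m³ → container 1 (remaining 1 m³)
11 m³ → container 2 (remaining 6 m³)
9 m³ → container 3 (remaining 12 m³)
7 m³ → container 3 (remaining 5 m³)
6 m³ → container 2 (remaining 0 m³)
4 m³ → container 3 (remaining 1 m³)
Final containers: [35,14] [33,11,6] [29,9,7,4] [29] [27].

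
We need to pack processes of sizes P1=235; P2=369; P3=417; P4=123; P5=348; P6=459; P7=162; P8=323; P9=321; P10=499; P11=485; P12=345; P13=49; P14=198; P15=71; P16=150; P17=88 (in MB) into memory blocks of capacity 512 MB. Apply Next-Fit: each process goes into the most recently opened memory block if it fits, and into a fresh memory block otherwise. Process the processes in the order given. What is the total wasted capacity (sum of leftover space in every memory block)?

Put P1 (235 MB) in memory block 1; 277 MB remain.
Put P2 (369 MB) in memory block 2; 143 MB remain.
Put P3 (417 MB) in memory block 3; 95 MB remain.
Put P4 (123 MB) in memory block 4; 389 MB remain.
Put P5 (348 MB) in memory block 4; 41 MB remain.
Put P6 (459 MB) in memory block 5; 53 MB remain.
Put P7 (162 MB) in memory block 6; 350 MB remain.
Put P8 (323 MB) in memory block 6; 27 MB remain.
Put P9 (321 MB) in memory block 7; 191 MB remain.
Put P10 (499 MB) in memory block 8; 13 MB remain.
Put P11 (485 MB) in memory block 9; 27 MB remain.
Put P12 (345 MB) in memory block 10; 167 MB remain.
Put P13 (49 MB) in memory block 10; 118 MB remain.
Put P14 (198 MB) in memory block 11; 314 MB remain.
Put P15 (71 MB) in memory block 11; 243 MB remain.
Put P16 (150 MB) in memory block 11; 93 MB remain.
Put P17 (88 MB) in memory block 11; 5 MB remain.
11 memory blocks × 512 MB = 5632 MB; used 4642 MB; unused 990 MB.

990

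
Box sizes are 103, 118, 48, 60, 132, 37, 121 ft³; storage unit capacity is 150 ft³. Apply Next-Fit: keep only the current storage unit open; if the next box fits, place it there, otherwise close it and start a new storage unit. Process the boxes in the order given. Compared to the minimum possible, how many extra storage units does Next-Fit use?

Next-Fit: [103] [118] [48,60] [132] [37] [121] → 6 storage units.
Total size 619 ft³; any packing needs at least ⌈619/150⌉ = 5 storage units.
An optimal packing achieves that bound: [132] [121] [118] [103,37] [60,48] → 5 storage units.
Excess: 6 − 5 = 1.

1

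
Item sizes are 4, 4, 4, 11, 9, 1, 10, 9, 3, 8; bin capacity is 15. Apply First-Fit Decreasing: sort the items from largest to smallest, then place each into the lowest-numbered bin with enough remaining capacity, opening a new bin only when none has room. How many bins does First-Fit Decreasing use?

Sorted descending: 11, 10, 9, 9, 8, 4, 4, 4, 3, 1.
11 → bin 1 (remaining 4)
10 → bin 2 (remaining 5)
9 → bin 3 (remaining 6)
9 → bin 4 (remaining 6)
8 → bin 5 (remaining 7)
4 → bin 1 (remaining 0)
4 → bin 2 (remaining 1)
4 → bin 3 (remaining 2)
3 → bin 4 (remaining 3)
1 → bin 2 (remaining 0)
Final bins: [11,4] [10,4,1] [9,4] [9,3] [8].

5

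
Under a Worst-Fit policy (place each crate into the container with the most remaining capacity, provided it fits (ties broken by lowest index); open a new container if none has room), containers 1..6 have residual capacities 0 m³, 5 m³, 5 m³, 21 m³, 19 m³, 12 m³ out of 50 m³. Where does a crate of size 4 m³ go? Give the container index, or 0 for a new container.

Containers with room: container 2 (5 m³), container 3 (5 m³), container 4 (21 m³), container 5 (19 m³), container 6 (12 m³).
Most room is container 4 with 21 m³ free.

4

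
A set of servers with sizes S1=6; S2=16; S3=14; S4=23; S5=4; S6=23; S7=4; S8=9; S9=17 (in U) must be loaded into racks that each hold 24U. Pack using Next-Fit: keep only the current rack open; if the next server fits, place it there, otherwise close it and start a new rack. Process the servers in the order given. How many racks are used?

7 racks

Put S1 (6U) in rack 1; 18U remain.
Put S2 (16U) in rack 1; 2U remain.
Put S3 (14U) in rack 2; 10U remain.
Put S4 (23U) in rack 3; 1U remain.
Put S5 (4U) in rack 4; 20U remain.
Put S6 (23U) in rack 5; 1U remain.
Put S7 (4U) in rack 6; 20U remain.
Put S8 (9U) in rack 6; 11U remain.
Put S9 (17U) in rack 7; 7U remain.
Final racks: [6,16] [14] [23] [4] [23] [4,9] [17].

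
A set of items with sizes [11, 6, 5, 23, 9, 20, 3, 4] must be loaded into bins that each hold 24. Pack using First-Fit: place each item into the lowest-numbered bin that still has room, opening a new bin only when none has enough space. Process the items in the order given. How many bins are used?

4

Put 11 in bin 1; 13 remain.
Put 6 in bin 1; 7 remain.
Put 5 in bin 1; 2 remain.
Put 23 in bin 2; 1 remain.
Put 9 in bin 3; 15 remain.
Put 20 in bin 4; 4 remain.
Put 3 in bin 3; 12 remain.
Put 4 in bin 3; 8 remain.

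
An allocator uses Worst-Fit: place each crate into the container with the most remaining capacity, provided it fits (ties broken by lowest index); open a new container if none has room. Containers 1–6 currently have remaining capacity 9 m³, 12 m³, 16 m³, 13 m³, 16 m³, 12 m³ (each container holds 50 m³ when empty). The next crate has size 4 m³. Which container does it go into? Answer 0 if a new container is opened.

Containers with room: container 1 (9 m³), container 2 (12 m³), container 3 (16 m³), container 4 (13 m³), container 5 (16 m³), container 6 (12 m³).
Most room is container 3 with 16 m³ free.

3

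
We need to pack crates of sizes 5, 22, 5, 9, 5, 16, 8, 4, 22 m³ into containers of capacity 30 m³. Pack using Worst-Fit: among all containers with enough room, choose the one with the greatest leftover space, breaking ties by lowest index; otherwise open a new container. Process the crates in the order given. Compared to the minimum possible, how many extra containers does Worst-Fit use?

Worst-Fit: [5,22] [5,9,5,4] [16,8] [22] → 4 containers.
Total size 96 m³; any packing needs at least ⌈96/30⌉ = 4 containers.
So 4 is already optimal.

0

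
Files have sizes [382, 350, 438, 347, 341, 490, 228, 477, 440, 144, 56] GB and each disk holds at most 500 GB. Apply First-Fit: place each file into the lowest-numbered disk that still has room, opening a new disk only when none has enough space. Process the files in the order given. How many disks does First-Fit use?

disk 1: place 382 GB, 118 GB left
disk 2: place 350 GB, 150 GB left
disk 3: place 438 GB, 62 GB left
disk 4: place 347 GB, 153 GB left
disk 5: place 341 GB, 159 GB left
disk 6: place 490 GB, 10 GB left
disk 7: place 228 GB, 272 GB left
disk 8: place 477 GB, 23 GB left
disk 9: place 440 GB, 60 GB left
disk 2: place 144 GB, 6 GB left
disk 1: place 56 GB, 62 GB left

9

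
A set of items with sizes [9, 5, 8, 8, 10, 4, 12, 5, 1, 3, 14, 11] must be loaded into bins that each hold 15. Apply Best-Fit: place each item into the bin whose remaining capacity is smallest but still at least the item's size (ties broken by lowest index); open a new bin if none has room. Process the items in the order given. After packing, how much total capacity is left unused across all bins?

15

Put 9 in bin 1; 6 remain.
Put 5 in bin 1; 1 remain.
Put 8 in bin 2; 7 remain.
Put 8 in bin 3; 7 remain.
Put 10 in bin 4; 5 remain.
Put 4 in bin 4; 1 remain.
Put 12 in bin 5; 3 remain.
Put 5 in bin 2; 2 remain.
Put 1 in bin 1; 0 remain.
Put 3 in bin 5; 0 remain.
Put 14 in bin 6; 1 remain.
Put 11 in bin 7; 4 remain.
7 bins × 15 = 105; used 90; unused 15.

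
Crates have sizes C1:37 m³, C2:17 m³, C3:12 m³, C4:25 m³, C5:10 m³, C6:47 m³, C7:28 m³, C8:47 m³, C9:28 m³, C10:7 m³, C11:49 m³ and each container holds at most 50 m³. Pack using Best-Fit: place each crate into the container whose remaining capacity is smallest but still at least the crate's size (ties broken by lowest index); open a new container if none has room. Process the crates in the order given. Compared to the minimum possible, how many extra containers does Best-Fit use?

Best-Fit: [37,12] [17,25,7] [10,28] [47] [47] [28] [49] → 7 containers.
Total size 307 m³; any packing needs at least ⌈307/50⌉ = 7 containers.
So 7 is already optimal.

0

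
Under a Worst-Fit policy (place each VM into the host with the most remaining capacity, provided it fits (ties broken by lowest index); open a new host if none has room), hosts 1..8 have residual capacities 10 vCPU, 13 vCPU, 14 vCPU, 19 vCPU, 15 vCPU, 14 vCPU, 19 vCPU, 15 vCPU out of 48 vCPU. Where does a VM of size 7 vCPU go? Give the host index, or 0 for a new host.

Hosts with room: host 1 (10 vCPU), host 2 (13 vCPU), host 3 (14 vCPU), host 4 (19 vCPU), host 5 (15 vCPU), host 6 (14 vCPU), host 7 (19 vCPU), host 8 (15 vCPU).
Most room is host 4 with 19 vCPU free.

4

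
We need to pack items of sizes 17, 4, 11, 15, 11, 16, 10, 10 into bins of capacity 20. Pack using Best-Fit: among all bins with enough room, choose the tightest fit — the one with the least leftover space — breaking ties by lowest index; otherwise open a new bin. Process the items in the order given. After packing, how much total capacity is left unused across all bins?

Put 17 in bin 1; 3 remain.
Put 4 in bin 2; 16 remain.
Put 11 in bin 2; 5 remain.
Put 15 in bin 3; 5 remain.
Put 11 in bin 4; 9 remain.
Put 16 in bin 5; 4 remain.
Put 10 in bin 6; 10 remain.
Put 10 in bin 6; 0 remain.
6 bins × 20 = 120; used 94; unused 26.

26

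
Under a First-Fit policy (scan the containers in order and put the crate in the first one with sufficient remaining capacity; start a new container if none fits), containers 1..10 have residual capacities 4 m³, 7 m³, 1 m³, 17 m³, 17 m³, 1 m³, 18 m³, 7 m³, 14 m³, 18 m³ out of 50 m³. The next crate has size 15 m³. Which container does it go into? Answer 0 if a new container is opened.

Containers with room: container 4 (17 m³), container 5 (17 m³), container 7 (18 m³), container 10 (18 m³).
The first with room is container 4.

4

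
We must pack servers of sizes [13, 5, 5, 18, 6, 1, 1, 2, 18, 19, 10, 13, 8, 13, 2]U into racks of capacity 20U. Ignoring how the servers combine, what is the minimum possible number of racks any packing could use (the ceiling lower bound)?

7

Total size = 13 + 5 + 5 + 18 + 6 + 1 + 1 + 2 + 18 + 19 + 10 + 13 + 8 + 13 + 2 = 134U.
⌈134 / 20⌉ = 7.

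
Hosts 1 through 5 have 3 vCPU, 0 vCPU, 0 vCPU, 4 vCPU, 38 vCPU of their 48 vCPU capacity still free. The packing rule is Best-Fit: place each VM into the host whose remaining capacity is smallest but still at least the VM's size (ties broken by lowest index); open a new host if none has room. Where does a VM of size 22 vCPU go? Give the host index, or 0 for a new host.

5

Hosts with room: host 5 (38 vCPU).
Tightest fit is host 5 with 38 vCPU free.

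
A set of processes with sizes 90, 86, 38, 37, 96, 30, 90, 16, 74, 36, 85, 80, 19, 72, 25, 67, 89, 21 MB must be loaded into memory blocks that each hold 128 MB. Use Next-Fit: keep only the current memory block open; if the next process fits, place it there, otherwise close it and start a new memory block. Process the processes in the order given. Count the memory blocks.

11 memory blocks

Put 90 MB in memory block 1; 38 MB remain.
Put 86 MB in memory block 2; 42 MB remain.
Put 38 MB in memory block 2; 4 MB remain.
Put 37 MB in memory block 3; 91 MB remain.
Put 96 MB in memory block 4; 32 MB remain.
Put 30 MB in memory block 4; 2 MB remain.
Put 90 MB in memory block 5; 38 MB remain.
Put 16 MB in memory block 5; 22 MB remain.
Put 74 MB in memory block 6; 54 MB remain.
Put 36 MB in memory block 6; 18 MB remain.
Put 85 MB in memory block 7; 43 MB remain.
Put 80 MB in memory block 8; 48 MB remain.
Put 19 MB in memory block 8; 29 MB remain.
Put 72 MB in memory block 9; 56 MB remain.
Put 25 MB in memory block 9; 31 MB remain.
Put 67 MB in memory block 10; 61 MB remain.
Put 89 MB in memory block 11; 39 MB remain.
Put 21 MB in memory block 11; 18 MB remain.
Final memory blocks: [90] [86,38] [37] [96,30] [90,16] [74,36] [85] [80,19] [72,25] [67] [89,21].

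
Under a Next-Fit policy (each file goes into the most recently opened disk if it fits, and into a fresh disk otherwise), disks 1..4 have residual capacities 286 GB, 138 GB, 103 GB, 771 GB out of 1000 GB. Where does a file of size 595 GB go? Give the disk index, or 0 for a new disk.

4

Next-Fit only looks at disk 4, which has 771 GB free.
595 GB fits there.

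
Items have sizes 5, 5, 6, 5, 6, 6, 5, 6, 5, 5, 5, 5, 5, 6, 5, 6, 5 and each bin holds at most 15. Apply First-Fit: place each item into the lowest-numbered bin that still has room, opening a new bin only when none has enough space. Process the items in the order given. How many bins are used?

8 bins

bin 1: place 5, 10 left
bin 1: place 5, 5 left
bin 2: place 6, 9 left
bin 1: place 5, 0 left
bin 2: place 6, 3 left
bin 3: place 6, 9 left
bin 3: place 5, 4 left
bin 4: place 6, 9 left
bin 4: place 5, 4 left
bin 5: place 5, 10 left
bin 5: place 5, 5 left
bin 5: place 5, 0 left
bin 6: place 5, 10 left
bin 6: place 6, 4 left
bin 7: place 5, 10 left
bin 7: place 6, 4 left
bin 8: place 5, 10 left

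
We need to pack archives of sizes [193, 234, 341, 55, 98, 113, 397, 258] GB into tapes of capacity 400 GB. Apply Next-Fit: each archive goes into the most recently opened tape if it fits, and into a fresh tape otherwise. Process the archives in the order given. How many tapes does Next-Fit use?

6

193 GB → tape 1 (remaining 207 GB)
234 GB → tape 2 (remaining 166 GB)
341 GB → tape 3 (remaining 59 GB)
55 GB → tape 3 (remaining 4 GB)
98 GB → tape 4 (remaining 302 GB)
113 GB → tape 4 (remaining 189 GB)
397 GB → tape 5 (remaining 3 GB)
258 GB → tape 6 (remaining 142 GB)
Final tapes: [193] [234] [341,55] [98,113] [397] [258].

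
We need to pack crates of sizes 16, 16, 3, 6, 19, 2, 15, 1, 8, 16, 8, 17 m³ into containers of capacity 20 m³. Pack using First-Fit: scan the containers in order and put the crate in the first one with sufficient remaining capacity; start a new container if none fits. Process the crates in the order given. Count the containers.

container 1: place 16 m³, 4 m³ left
container 2: place 16 m³, 4 m³ left
container 1: place 3 m³, 1 m³ left
container 3: place 6 m³, 14 m³ left
container 4: place 19 m³, 1 m³ left
container 2: place 2 m³, 2 m³ left
container 5: place 15 m³, 5 m³ left
container 1: place 1 m³, 0 m³ left
container 3: place 8 m³, 6 m³ left
container 6: place 16 m³, 4 m³ left
container 7: place 8 m³, 12 m³ left
container 8: place 17 m³, 3 m³ left

8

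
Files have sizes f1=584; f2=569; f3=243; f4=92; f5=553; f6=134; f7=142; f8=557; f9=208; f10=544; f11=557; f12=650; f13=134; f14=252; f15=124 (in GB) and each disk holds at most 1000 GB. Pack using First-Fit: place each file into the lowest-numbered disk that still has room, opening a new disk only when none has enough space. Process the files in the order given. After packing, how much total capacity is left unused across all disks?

1657

Put f1 (584 GB) in disk 1; 416 GB remain.
Put f2 (569 GB) in disk 2; 431 GB remain.
Put f3 (243 GB) in disk 1; 173 GB remain.
Put f4 (92 GB) in disk 1; 81 GB remain.
Put f5 (553 GB) in disk 3; 447 GB remain.
Put f6 (134 GB) in disk 2; 297 GB remain.
Put f7 (142 GB) in disk 2; 155 GB remain.
Put f8 (557 GB) in disk 4; 443 GB remain.
Put f9 (208 GB) in disk 3; 239 GB remain.
Put f10 (544 GB) in disk 5; 456 GB remain.
Put f11 (557 GB) in disk 6; 443 GB remain.
Put f12 (650 GB) in disk 7; 350 GB remain.
Put f13 (134 GB) in disk 2; 21 GB remain.
Put f14 (252 GB) in disk 4; 191 GB remain.
Put f15 (124 GB) in disk 3; 115 GB remain.
7 disks × 1000 GB = 7000 GB; used 5343 GB; unused 1657 GB.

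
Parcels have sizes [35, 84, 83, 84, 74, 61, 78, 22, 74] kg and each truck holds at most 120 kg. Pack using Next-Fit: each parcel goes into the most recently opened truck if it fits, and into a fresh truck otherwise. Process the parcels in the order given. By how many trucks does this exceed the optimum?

Next-Fit: [35,84] [83] [84] [74] [61] [78,22] [74] → 7 trucks.
7 parcels exceed 60 kg (half the capacity), and no two of those can share a truck, so at least 7 trucks are needed.
So 7 is already optimal.

0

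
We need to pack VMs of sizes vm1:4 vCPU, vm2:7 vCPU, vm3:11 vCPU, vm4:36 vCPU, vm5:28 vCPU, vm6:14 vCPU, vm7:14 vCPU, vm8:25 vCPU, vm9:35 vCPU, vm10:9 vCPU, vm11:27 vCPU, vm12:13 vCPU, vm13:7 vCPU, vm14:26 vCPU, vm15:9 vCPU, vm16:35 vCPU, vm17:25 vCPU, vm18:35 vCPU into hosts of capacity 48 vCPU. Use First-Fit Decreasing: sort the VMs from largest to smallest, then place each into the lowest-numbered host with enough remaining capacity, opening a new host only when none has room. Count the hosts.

9 hosts

Sorted descending: 36, 35, 35, 35, 28, 27, 26, 25, 25, 14, 14, 13, 11, 9, 9, 7, 7, 4.
Put 36 vCPU in host 1; 12 vCPU remain.
Put 35 vCPU in host 2; 13 vCPU remain.
Put 35 vCPU in host 3; 13 vCPU remain.
Put 35 vCPU in host 4; 13 vCPU remain.
Put 28 vCPU in host 5; 20 vCPU remain.
Put 27 vCPU in host 6; 21 vCPU remain.
Put 26 vCPU in host 7; 22 vCPU remain.
Put 25 vCPU in host 8; 23 vCPU remain.
Put 25 vCPU in host 9; 23 vCPU remain.
Put 14 vCPU in host 5; 6 vCPU remain.
Put 14 vCPU in host 6; 7 vCPU remain.
Put 13 vCPU in host 2; 0 vCPU remain.
Put 11 vCPU in host 1; 1 vCPU remain.
Put 9 vCPU in host 3; 4 vCPU remain.
Put 9 vCPU in host 4; 4 vCPU remain.
Put 7 vCPU in host 6; 0 vCPU remain.
Put 7 vCPU in host 7; 15 vCPU remain.
Put 4 vCPU in host 3; 0 vCPU remain.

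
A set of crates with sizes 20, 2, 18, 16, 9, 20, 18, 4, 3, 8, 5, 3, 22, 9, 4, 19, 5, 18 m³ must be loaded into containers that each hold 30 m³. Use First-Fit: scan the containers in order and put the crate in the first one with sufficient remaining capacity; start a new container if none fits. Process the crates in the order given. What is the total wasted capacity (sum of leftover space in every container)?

37

Put 20 m³ in container 1; 10 m³ remain.
Put 2 m³ in container 1; 8 m³ remain.
Put 18 m³ in container 2; 12 m³ remain.
Put 16 m³ in container 3; 14 m³ remain.
Put 9 m³ in container 2; 3 m³ remain.
Put 20 m³ in container 4; 10 m³ remain.
Put 18 m³ in container 5; 12 m³ remain.
Put 4 m³ in container 1; 4 m³ remain.
Put 3 m³ in container 1; 1 m³ remain.
Put 8 m³ in container 3; 6 m³ remain.
Put 5 m³ in container 3; 1 m³ remain.
Put 3 m³ in container 2; 0 m³ remain.
Put 22 m³ in container 6; 8 m³ remain.
Put 9 m³ in container 4; 1 m³ remain.
Put 4 m³ in container 5; 8 m³ remain.
Put 19 m³ in container 7; 11 m³ remain.
Put 5 m³ in container 5; 3 m³ remain.
Put 18 m³ in container 8; 12 m³ remain.
8 containers × 30 m³ = 240 m³; used 203 m³; unused 37 m³.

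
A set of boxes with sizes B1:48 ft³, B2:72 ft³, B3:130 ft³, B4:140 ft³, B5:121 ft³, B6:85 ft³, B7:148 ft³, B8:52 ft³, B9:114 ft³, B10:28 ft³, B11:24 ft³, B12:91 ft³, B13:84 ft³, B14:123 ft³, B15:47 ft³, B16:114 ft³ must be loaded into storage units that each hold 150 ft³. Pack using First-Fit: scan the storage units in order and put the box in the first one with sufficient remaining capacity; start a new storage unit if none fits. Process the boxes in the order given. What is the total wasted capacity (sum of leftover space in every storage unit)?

229

storage unit 1: place B1 (48 ft³), 102 ft³ left
storage unit 1: place B2 (72 ft³), 30 ft³ left
storage unit 2: place B3 (130 ft³), 20 ft³ left
storage unit 3: place B4 (140 ft³), 10 ft³ left
storage unit 4: place B5 (121 ft³), 29 ft³ left
storage unit 5: place B6 (85 ft³), 65 ft³ left
storage unit 6: place B7 (148 ft³), 2 ft³ left
storage unit 5: place B8 (52 ft³), 13 ft³ left
storage unit 7: place B9 (114 ft³), 36 ft³ left
storage unit 1: place B10 (28 ft³), 2 ft³ left
storage unit 4: place B11 (24 ft³), 5 ft³ left
storage unit 8: place B12 (91 ft³), 59 ft³ left
storage unit 9: place B13 (84 ft³), 66 ft³ left
storage unit 10: place B14 (123 ft³), 27 ft³ left
storage unit 8: place B15 (47 ft³), 12 ft³ left
storage unit 11: place B16 (114 ft³), 36 ft³ left
11 storage units × 150 ft³ = 1650 ft³; used 1421 ft³; unused 229 ft³.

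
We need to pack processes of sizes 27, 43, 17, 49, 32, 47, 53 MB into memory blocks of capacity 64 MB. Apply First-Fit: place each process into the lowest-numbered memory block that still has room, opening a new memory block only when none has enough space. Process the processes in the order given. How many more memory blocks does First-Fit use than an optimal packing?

1

First-Fit: [27,17] [43] [49] [32] [47] [53] → 6 memory blocks.
Total size 268 MB; any packing needs at least ⌈268/64⌉ = 5 memory blocks.
An optimal packing achieves that bound: [53] [49] [47,17] [43] [32,27] → 5 memory blocks.
Excess: 6 − 5 = 1.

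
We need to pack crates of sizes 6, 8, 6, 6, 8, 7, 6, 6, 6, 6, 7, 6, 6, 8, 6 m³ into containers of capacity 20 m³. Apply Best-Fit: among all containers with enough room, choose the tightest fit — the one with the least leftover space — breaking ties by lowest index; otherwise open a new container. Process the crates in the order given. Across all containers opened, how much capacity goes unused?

2

Put 6 m³ in container 1; 14 m³ remain.
Put 8 m³ in container 1; 6 m³ remain.
Put 6 m³ in container 1; 0 m³ remain.
Put 6 m³ in container 2; 14 m³ remain.
Put 8 m³ in container 2; 6 m³ remain.
Put 7 m³ in container 3; 13 m³ remain.
Put 6 m³ in container 2; 0 m³ remain.
Put 6 m³ in container 3; 7 m³ remain.
Put 6 m³ in container 3; 1 m³ remain.
Put 6 m³ in container 4; 14 m³ remain.
Put 7 m³ in container 4; 7 m³ remain.
Put 6 m³ in container 4; 1 m³ remain.
Put 6 m³ in container 5; 14 m³ remain.
Put 8 m³ in container 5; 6 m³ remain.
Put 6 m³ in container 5; 0 m³ remain.
5 containers × 20 m³ = 100 m³; used 98 m³; unused 2 m³.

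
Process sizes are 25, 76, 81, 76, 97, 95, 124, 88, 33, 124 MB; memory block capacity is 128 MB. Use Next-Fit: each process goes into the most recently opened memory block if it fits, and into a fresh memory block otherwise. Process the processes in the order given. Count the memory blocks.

Put 25 MB in memory block 1; 103 MB remain.
Put 76 MB in memory block 1; 27 MB remain.
Put 81 MB in memory block 2; 47 MB remain.
Put 76 MB in memory block 3; 52 MB remain.
Put 97 MB in memory block 4; 31 MB remain.
Put 95 MB in memory block 5; 33 MB remain.
Put 124 MB in memory block 6; 4 MB remain.
Put 88 MB in memory block 7; 40 MB remain.
Put 33 MB in memory block 7; 7 MB remain.
Put 124 MB in memory block 8; 4 MB remain.

8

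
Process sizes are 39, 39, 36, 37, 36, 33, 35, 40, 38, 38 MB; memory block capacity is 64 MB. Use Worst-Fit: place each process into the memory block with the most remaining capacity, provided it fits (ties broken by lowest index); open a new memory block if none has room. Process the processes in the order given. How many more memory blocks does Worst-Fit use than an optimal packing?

0

Worst-Fit: [39] [39] [36] [37] [36] [33] [35] [40] [38] [38] → 10 memory blocks.
10 processes exceed 32 MB (half the capacity), and no two of those can share a memory block, so at least 10 memory blocks are needed.
So 10 is already optimal.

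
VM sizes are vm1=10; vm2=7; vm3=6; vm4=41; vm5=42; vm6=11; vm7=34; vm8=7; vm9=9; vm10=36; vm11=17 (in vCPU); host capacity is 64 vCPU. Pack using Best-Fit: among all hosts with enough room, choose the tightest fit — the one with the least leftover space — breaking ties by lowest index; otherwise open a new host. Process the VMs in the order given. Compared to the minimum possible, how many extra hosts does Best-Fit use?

Best-Fit: [10,7,6,41] [42,11,7] [34,9,17] [36] → 4 hosts.
Total size 220 vCPU; any packing needs at least ⌈220/64⌉ = 4 hosts.
So 4 is already optimal.

0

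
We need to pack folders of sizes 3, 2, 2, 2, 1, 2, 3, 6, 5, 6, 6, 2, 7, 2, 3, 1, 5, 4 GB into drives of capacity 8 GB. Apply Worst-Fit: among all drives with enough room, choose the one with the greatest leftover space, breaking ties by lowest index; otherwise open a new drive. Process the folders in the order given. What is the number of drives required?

drive 1: place 3 GB, 5 GB left
drive 1: place 2 GB, 3 GB left
drive 1: place 2 GB, 1 GB left
drive 2: place 2 GB, 6 GB left
drive 2: place 1 GB, 5 GB left
drive 2: place 2 GB, 3 GB left
drive 2: place 3 GB, 0 GB left
drive 3: place 6 GB, 2 GB left
drive 4: place 5 GB, 3 GB left
drive 5: place 6 GB, 2 GB left
drive 6: place 6 GB, 2 GB left
drive 4: place 2 GB, 1 GB left
drive 7: place 7 GB, 1 GB left
drive 3: place 2 GB, 0 GB left
drive 8: place 3 GB, 5 GB left
drive 8: place 1 GB, 4 GB left
drive 9: place 5 GB, 3 GB left
drive 8: place 4 GB, 0 GB left

9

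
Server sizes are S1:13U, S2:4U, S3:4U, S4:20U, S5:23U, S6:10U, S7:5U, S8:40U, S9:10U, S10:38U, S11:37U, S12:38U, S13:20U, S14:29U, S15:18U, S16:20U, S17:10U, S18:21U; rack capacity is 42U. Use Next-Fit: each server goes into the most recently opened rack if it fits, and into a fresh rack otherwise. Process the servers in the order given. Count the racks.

11

S1 (13U) → rack 1 (remaining 29U)
S2 (4U) → rack 1 (remaining 25U)
S3 (4U) → rack 1 (remaining 21U)
S4 (20U) → rack 1 (remaining 1U)
S5 (23U) → rack 2 (remaining 19U)
S6 (10U) → rack 2 (remaining 9U)
S7 (5U) → rack 2 (remaining 4U)
S8 (40U) → rack 3 (remaining 2U)
S9 (10U) → rack 4 (remaining 32U)
S10 (38U) → rack 5 (remaining 4U)
S11 (37U) → rack 6 (remaining 5U)
S12 (38U) → rack 7 (remaining 4U)
S13 (20U) → rack 8 (remaining 22U)
S14 (29U) → rack 9 (remaining 13U)
S15 (18U) → rack 10 (remaining 24U)
S16 (20U) → rack 10 (remaining 4U)
S17 (10U) → rack 11 (remaining 32U)
S18 (21U) → rack 11 (remaining 11U)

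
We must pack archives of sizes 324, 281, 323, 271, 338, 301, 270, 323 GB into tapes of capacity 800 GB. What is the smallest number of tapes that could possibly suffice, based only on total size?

Total size = 324 + 281 + 323 + 271 + 338 + 301 + 270 + 323 = 2431 GB.
⌈2431 / 800⌉ = 4.

4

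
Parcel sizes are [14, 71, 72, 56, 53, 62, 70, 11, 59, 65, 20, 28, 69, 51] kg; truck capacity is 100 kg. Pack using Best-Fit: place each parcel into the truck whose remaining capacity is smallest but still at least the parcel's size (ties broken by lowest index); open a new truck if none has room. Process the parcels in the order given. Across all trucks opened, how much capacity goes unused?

299

Put 14 kg in truck 1; 86 kg remain.
Put 71 kg in truck 1; 15 kg remain.
Put 72 kg in truck 2; 28 kg remain.
Put 56 kg in truck 3; 44 kg remain.
Put 53 kg in truck 4; 47 kg remain.
Put 62 kg in truck 5; 38 kg remain.
Put 70 kg in truck 6; 30 kg remain.
Put 11 kg in truck 1; 4 kg remain.
Put 59 kg in truck 7; 41 kg remain.
Put 65 kg in truck 8; 35 kg remain.
Put 20 kg in truck 2; 8 kg remain.
Put 28 kg in truck 6; 2 kg remain.
Put 69 kg in truck 9; 31 kg remain.
Put 51 kg in truck 10; 49 kg remain.
10 trucks × 100 kg = 1000 kg; used 701 kg; unused 299 kg.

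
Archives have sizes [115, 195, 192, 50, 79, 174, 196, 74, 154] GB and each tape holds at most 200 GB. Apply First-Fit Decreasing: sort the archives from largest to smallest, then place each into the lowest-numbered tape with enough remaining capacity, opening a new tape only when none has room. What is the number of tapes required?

Sorted descending: 196, 195, 192, 174, 154, 115, 79, 74, 50.
Put 196 GB in tape 1; 4 GB remain.
Put 195 GB in tape 2; 5 GB remain.
Put 192 GB in tape 3; 8 GB remain.
Put 174 GB in tape 4; 26 GB remain.
Put 154 GB in tape 5; 46 GB remain.
Put 115 GB in tape 6; 85 GB remain.
Put 79 GB in tape 6; 6 GB remain.
Put 74 GB in tape 7; 126 GB remain.
Put 50 GB in tape 7; 76 GB remain.

7 tapes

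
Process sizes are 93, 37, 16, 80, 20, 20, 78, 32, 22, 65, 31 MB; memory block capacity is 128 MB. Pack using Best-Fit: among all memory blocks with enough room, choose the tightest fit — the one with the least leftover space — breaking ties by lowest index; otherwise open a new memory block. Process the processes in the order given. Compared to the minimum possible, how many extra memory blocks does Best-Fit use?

Best-Fit: [93,16] [37,80] [20,20,78] [32,22,65] [31] → 5 memory blocks.
Total size 494 MB; any packing needs at least ⌈494/128⌉ = 4 memory blocks.
An optimal packing achieves that bound: [93,32] [80,37] [78,31,16] [65,22,20,20] → 4 memory blocks.
Excess: 5 − 4 = 1.

1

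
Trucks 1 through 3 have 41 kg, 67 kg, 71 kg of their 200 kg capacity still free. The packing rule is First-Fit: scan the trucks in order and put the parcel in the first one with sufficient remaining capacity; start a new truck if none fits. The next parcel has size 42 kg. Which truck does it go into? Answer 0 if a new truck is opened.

Trucks with room: truck 2 (67 kg), truck 3 (71 kg).
The first with room is truck 2.

2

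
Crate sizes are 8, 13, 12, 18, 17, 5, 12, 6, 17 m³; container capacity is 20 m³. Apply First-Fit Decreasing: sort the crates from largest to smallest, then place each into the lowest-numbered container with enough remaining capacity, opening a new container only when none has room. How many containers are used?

Sorted descending: 18, 17, 17, 13, 12, 12, 8, 6, 5.
container 1: place 18 m³, 2 m³ left
container 2: place 17 m³, 3 m³ left
container 3: place 17 m³, 3 m³ left
container 4: place 13 m³, 7 m³ left
container 5: place 12 m³, 8 m³ left
container 6: place 12 m³, 8 m³ left
container 5: place 8 m³, 0 m³ left
container 4: place 6 m³, 1 m³ left
container 6: place 5 m³, 3 m³ left
Final containers: [18] [17] [17] [13,6] [12,8] [12,5].

6 containers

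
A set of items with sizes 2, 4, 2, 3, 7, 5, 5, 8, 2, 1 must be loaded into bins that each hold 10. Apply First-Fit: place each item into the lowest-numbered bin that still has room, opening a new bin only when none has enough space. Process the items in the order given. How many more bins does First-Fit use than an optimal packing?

0

First-Fit: [2,4,2,2] [3,7] [5,5] [8,1] → 4 bins.
Total size 39; any packing needs at least ⌈39/10⌉ = 4 bins.
So 4 is already optimal.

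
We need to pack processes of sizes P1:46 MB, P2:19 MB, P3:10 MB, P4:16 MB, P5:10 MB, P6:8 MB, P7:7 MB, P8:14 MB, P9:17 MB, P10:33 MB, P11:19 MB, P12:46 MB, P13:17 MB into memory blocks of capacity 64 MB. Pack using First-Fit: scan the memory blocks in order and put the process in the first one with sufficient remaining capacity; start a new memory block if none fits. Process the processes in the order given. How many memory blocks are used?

5

Put P1 (46 MB) in memory block 1; 18 MB remain.
Put P2 (19 MB) in memory block 2; 45 MB remain.
Put P3 (10 MB) in memory block 1; 8 MB remain.
Put P4 (16 MB) in memory block 2; 29 MB remain.
Put P5 (10 MB) in memory block 2; 19 MB remain.
Put P6 (8 MB) in memory block 1; 0 MB remain.
Put P7 (7 MB) in memory block 2; 12 MB remain.
Put P8 (14 MB) in memory block 3; 50 MB remain.
Put P9 (17 MB) in memory block 3; 33 MB remain.
Put P10 (33 MB) in memory block 3; 0 MB remain.
Put P11 (19 MB) in memory block 4; 45 MB remain.
Put P12 (46 MB) in memory block 5; 18 MB remain.
Put P13 (17 MB) in memory block 4; 28 MB remain.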